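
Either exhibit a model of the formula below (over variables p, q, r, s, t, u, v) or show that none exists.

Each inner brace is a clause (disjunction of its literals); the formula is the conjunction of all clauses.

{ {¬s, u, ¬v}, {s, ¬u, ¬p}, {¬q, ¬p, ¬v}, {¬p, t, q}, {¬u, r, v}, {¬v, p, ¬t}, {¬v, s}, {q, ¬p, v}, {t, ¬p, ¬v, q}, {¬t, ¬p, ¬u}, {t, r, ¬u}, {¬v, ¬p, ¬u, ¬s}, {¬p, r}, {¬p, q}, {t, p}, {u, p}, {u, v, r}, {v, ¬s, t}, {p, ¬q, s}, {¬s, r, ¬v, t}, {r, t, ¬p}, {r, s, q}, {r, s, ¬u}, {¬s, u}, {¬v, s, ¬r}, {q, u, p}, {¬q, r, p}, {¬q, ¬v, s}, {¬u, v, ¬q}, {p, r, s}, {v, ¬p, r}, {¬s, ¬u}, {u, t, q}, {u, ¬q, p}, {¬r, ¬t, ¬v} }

Try v = False.
Try u = True.
The clause (r) is unit, so r = True.
The clause (¬q) is unit, so q = False.
The clause (¬p) is unit, so p = False.
The clause (t) is unit, so t = True.
The clause (¬s) is unit, so s = False.
All clauses are satisfied.

p: False; q: False; r: True; s: False; t: True; u: True; v: False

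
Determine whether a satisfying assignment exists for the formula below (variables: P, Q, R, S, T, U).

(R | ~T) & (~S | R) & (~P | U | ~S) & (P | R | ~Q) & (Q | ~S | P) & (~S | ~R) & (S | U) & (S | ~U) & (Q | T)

Suppose R = 1.
From the singleton clause (~S), S = 0.
From the singleton clause (U), U = 1.
Now (~U) is unsatisfied and unit — conflict.
Backtrack on R: now try R = 0.
From the singleton clause (~T), T = 0.
From the singleton clause (~S), S = 0.
From the singleton clause (U), U = 1.
Now (~U) is unsatisfied and unit — conflict.
Neither R = 1 nor R = 0 works.
No assignment satisfies every clause.

No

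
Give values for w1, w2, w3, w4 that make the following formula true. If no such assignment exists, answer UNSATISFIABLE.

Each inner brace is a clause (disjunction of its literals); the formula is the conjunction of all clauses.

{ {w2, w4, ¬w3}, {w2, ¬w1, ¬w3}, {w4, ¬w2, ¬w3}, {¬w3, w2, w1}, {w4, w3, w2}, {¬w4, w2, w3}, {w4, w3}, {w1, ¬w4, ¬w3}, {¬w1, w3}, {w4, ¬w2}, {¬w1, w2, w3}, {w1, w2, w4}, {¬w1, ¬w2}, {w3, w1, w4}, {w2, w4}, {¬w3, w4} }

Branch on w4: set w4 = True.
Branch on w2: set w2 = True.
(¬w1) alone gives w1 = False.
(¬w3) alone gives w3 = False.
This assignment satisfies each clause.

w1 ↦ False; w2 ↦ True; w3 ↦ False; w4 ↦ True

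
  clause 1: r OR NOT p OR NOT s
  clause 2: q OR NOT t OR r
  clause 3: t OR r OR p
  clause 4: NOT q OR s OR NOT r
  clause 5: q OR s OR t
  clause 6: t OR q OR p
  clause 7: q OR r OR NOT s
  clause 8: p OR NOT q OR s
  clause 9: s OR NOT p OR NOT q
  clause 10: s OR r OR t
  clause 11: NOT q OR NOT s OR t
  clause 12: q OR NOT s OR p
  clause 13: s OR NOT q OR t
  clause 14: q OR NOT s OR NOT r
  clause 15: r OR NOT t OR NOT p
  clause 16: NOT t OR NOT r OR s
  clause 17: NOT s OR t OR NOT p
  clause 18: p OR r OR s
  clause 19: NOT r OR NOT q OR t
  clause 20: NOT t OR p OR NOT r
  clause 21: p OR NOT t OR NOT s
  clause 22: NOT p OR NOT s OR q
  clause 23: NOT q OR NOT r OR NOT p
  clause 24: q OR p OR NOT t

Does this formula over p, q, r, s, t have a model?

No, unsatisfiable

Suppose r = true.
Suppose q = false.
Unit clause (NOT s) forces s = false.
Unit clause (t) forces t = true.
But (NOT t) is also a unit clause — contradiction.
Undo q and try q = true.
Unit clause (s) forces s = true.
Unit clause (t) forces t = true.
Unit clause (p) forces p = true.
But (NOT p) is also a unit clause — contradiction.
Either choice for q ends in contradiction.
Undo r and try r = false.
Suppose p = false.
Unit clause (t) forces t = true.
Unit clause (q) forces q = true.
Unit clause (s) forces s = true.
But (NOT s) is also a unit clause — contradiction.
Undo p and try p = true.
Unit clause (NOT s) forces s = false.
Unit clause (NOT q) forces q = false.
Unit clause (NOT t) forces t = false.
But (t) is also a unit clause — contradiction.
Either choice for p ends in contradiction.
Either choice for r ends in contradiction.
No assignment satisfies every clause.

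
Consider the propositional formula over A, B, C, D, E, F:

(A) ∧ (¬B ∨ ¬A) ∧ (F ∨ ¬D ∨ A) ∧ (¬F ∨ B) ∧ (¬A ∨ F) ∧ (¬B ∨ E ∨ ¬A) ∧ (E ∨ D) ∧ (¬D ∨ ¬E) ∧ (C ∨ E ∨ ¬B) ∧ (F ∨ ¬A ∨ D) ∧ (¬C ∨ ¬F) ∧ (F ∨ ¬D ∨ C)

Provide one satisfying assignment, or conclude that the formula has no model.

The clause (A) is unit, so A = True.
The clause (¬B) is unit, so B = False.
The clause (¬F) is unit, so F = False.
Now (F) is unsatisfied and unit — conflict.

UNSATISFIABLE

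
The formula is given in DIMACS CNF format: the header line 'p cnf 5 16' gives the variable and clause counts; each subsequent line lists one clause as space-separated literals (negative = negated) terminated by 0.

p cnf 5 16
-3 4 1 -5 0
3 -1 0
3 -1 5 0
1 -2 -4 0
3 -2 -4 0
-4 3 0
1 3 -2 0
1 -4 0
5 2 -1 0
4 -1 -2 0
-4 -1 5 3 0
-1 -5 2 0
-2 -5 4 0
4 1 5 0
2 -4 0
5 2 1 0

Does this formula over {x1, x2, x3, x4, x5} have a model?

Satisfiable

Case x3 = True:
Case x1 = True:
Case x5 = True:
The clause (x2) is unit, so x2 = True.
The clause (x4) is unit, so x4 = True.
This assignment satisfies each clause.
A satisfying assignment: x1 ↦ True,  x2 ↦ True,  x3 ↦ True,  x4 ↦ True,  x5 ↦ True.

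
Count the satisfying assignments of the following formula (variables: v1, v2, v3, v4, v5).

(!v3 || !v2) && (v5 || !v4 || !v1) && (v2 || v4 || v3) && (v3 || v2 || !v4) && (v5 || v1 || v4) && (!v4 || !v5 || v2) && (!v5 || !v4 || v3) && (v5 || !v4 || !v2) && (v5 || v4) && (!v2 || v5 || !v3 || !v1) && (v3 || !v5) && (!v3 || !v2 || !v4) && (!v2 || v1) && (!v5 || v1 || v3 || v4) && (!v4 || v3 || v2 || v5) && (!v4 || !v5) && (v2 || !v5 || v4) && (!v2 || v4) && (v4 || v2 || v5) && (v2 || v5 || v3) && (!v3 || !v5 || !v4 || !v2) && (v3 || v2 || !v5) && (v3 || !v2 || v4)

There are 2^5 = 32 truth assignments over (v1, v2, v3, v4, v5).
Split on v2. With v2 = true, the clauses containing v2 are satisfied and !v2 drops from the rest; 0 of the 2^4 = 16 assignments to the other variables satisfy what remains.
With v2 = false, by the same count on the reduced clause set, 1 assignment works.
(One model: v1=F, v2=F, v3=T, v4=T, v5=F.)
Total: 0 + 1 = 1.

1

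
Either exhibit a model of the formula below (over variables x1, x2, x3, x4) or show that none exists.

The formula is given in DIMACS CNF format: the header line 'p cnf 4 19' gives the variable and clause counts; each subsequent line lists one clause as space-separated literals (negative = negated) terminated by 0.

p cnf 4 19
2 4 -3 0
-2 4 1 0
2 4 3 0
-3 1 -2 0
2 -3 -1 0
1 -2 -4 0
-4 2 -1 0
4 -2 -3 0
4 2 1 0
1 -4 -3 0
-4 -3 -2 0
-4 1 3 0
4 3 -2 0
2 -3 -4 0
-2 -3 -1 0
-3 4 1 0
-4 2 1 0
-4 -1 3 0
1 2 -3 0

UNSATISFIABLE

Suppose x2 = True.
Suppose x4 = True.
From the singleton clause (x1), x1 = True.
From the singleton clause (¬x3), x3 = False.
But (x3) is also a unit clause — contradiction.
So x4 must be the other value — set x4 = False.
From the singleton clause (x1), x1 = True.
From the singleton clause (¬x3), x3 = False.
But (x3) is also a unit clause — contradiction.
Both values of x4 lead to a conflict.
So x2 must be the other value — set x2 = False.
Suppose x4 = True.
From the singleton clause (¬x1), x1 = False.
But (x1) is also a unit clause — contradiction.
So x4 must be the other value — set x4 = False.
From the singleton clause (¬x3), x3 = False.
But (x3) is also a unit clause — contradiction.
Both values of x4 lead to a conflict.
Both values of x2 lead to a conflict.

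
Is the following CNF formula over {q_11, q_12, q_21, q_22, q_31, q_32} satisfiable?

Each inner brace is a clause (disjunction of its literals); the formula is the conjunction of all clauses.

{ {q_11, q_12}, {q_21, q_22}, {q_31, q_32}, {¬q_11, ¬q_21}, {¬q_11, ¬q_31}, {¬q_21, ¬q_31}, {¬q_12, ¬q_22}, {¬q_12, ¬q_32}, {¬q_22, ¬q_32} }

No

Try q_11 = True.
(¬q_21) alone gives q_21 = False.
(q_22) alone gives q_22 = True.
(¬q_31) alone gives q_31 = False.
(q_32) alone gives q_32 = True.
That conflicts with the unit clause (¬q_32).
So q_11 must be the other value — set q_11 = False.
(q_12) alone gives q_12 = True.
(¬q_22) alone gives q_22 = False.
(q_21) alone gives q_21 = True.
(¬q_31) alone gives q_31 = False.
(q_32) alone gives q_32 = True.
That conflicts with the unit clause (¬q_32).
Either choice for q_11 ends in contradiction.
No assignment satisfies every clause.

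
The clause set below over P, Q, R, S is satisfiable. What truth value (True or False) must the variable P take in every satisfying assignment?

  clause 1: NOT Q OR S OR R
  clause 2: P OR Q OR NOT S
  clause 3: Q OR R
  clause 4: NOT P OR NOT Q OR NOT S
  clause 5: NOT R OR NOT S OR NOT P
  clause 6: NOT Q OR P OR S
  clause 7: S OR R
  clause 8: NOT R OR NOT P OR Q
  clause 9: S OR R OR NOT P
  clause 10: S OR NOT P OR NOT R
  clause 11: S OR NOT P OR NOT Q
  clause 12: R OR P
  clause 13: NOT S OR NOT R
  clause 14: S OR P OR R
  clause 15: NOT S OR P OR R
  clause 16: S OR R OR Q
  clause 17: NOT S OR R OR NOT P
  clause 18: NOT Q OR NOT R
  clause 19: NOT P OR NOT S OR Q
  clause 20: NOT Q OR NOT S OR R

False

Suppose P = true.
Try Q = true.
The clause (NOT S) is unit, so S = false.
That conflicts with the unit clause (S).
That branch fails; take Q = false instead.
The clause (R) is unit, so R = true.
That conflicts with the unit clause (NOT R).
Both values of Q lead to a conflict.
So every satisfying assignment has P = False.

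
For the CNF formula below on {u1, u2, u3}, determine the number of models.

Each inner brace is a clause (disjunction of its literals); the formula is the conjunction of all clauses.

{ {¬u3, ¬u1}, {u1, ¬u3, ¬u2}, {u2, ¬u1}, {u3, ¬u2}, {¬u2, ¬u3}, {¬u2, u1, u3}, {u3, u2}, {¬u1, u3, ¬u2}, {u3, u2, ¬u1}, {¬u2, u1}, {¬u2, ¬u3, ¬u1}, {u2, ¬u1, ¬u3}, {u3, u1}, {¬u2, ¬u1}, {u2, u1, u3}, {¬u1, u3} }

There are 2^3 = 8 truth assignments over (u1, u2, u3).
Check each against the 16 clauses (columns in the order u1, u2, u3):
  F F F  ✗ fails (u3 ∨ u2)
  F F T  ✓ satisfies all
  F T F  ✗ fails (u3 ∨ ¬u2)
  F T T  ✗ fails (u1 ∨ ¬u3 ∨ ¬u2)
  T F F  ✗ fails (u2 ∨ ¬u1)
  T F T  ✗ fails (¬u3 ∨ ¬u1)
  T T F  ✗ fails (u3 ∨ ¬u2)
  T T T  ✗ fails (¬u3 ∨ ¬u1)
1 of the 8 rows is a model.

1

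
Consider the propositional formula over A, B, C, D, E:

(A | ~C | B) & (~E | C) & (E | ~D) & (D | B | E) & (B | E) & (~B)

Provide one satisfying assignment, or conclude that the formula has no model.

A ↦ 1, B ↦ 0, C ↦ 1, D ↦ 1, E ↦ 1

(~B) alone gives B = 0.
(E) alone gives E = 1.
(C) alone gives C = 1.
(A) alone gives A = 1.
Every clause is now satisfied; D is unconstrained.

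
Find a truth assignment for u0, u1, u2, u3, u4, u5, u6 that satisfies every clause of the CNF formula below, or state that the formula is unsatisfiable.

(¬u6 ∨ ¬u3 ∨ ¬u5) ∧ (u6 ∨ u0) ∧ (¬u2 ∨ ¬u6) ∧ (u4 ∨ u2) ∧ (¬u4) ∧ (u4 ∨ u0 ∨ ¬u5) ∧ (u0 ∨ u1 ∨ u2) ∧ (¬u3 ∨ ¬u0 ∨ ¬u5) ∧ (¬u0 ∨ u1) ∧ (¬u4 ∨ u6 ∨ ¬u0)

u0 ↦ True; u1 ↦ True; u2 ↦ True; u3 ↦ True; u4 ↦ False; u5 ↦ False; u6 ↦ False

The clause (¬u4) is unit, so u4 = False.
The clause (u2) is unit, so u2 = True.
The clause (¬u6) is unit, so u6 = False.
The clause (u0) is unit, so u0 = True.
The clause (u1) is unit, so u1 = True.
Case u3 = True:
The clause (¬u5) is unit, so u5 = False.
All clauses are satisfied.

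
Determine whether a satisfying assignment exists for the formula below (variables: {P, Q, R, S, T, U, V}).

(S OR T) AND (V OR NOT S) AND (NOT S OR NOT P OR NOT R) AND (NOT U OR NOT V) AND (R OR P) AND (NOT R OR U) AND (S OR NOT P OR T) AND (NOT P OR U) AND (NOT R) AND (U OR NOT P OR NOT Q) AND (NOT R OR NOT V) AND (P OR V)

Yes

The clause (NOT R) is unit, so R = false.
The clause (P) is unit, so P = true.
The clause (U) is unit, so U = true.
The clause (NOT V) is unit, so V = false.
The clause (NOT S) is unit, so S = false.
The clause (T) is unit, so T = true.
Every clause is now satisfied; Q is unconstrained.
A satisfying assignment: P=true; Q=false; R=false; S=false; T=true; U=true; V=false.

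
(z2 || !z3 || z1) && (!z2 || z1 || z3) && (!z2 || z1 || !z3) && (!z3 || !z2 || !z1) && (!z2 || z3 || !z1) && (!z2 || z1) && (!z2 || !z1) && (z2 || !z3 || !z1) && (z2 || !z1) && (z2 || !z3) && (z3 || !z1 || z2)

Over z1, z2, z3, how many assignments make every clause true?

1

There are 2^3 = 8 truth assignments over (z1, z2, z3).
Check each against the 11 clauses (columns in the order z1, z2, z3):
  F F F  ✓ satisfies all
  F F T  ✗ fails (z2 || !z3 || z1)
  F T F  ✗ fails (!z2 || z1 || z3)
  F T T  ✗ fails (!z2 || z1 || !z3)
  T F F  ✗ fails (z2 || !z1)
  T F T  ✗ fails (z2 || !z3 || !z1)
  T T F  ✗ fails (!z2 || z3 || !z1)
  T T T  ✗ fails (!z3 || !z2 || !z1)
1 of the 8 rows is a model.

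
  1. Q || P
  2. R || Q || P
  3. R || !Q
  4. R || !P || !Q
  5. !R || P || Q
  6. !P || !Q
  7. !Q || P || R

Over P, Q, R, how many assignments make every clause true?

There are 2^3 = 8 truth assignments over (P, Q, R).
Check each against the 7 clauses (columns in the order P, Q, R):
  F F F  ✗ fails (Q || P)
  F F T  ✗ fails (Q || P)
  F T F  ✗ fails (R || !Q)
  F T T  ✓ satisfies all
  T F F  ✓ satisfies all
  T F T  ✓ satisfies all
  T T F  ✗ fails (R || !Q)
  T T T  ✗ fails (!P || !Q)
3 of the 8 rows are models.

3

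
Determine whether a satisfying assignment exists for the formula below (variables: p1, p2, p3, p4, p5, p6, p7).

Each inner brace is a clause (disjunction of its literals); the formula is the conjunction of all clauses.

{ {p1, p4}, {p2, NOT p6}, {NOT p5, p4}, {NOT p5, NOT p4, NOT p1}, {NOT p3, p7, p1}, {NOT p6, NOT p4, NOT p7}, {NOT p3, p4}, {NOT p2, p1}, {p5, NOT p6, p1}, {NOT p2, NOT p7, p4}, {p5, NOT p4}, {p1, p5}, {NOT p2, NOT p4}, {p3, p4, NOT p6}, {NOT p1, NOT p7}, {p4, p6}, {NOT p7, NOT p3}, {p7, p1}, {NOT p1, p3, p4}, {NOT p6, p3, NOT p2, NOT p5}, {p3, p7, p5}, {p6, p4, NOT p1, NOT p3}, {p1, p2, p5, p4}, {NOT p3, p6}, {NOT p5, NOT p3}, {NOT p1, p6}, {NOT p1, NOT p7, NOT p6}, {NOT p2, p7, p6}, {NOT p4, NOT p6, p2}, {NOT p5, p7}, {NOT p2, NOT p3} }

Suppose p1 = false.
From the singleton clause (p4), p4 = true.
From the singleton clause (NOT p2), p2 = false.
From the singleton clause (NOT p6), p6 = false.
From the singleton clause (p5), p5 = true.
From the singleton clause (p7), p7 = true.
From the singleton clause (NOT p3), p3 = false.
Every clause now holds.
A satisfying assignment: p1=false; p2=false; p3=false; p4=true; p5=true; p6=false; p7=true.

Yes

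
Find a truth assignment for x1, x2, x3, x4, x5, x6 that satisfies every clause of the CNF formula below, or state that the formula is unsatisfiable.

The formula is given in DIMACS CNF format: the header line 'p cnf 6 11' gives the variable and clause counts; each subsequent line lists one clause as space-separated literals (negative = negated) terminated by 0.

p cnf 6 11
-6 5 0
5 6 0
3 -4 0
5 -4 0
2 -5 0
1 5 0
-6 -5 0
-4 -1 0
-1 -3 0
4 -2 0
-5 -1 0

Case x6 = False:
(x5) alone gives x5 = True.
(x2) alone gives x2 = True.
(x4) alone gives x4 = True.
(x3) alone gives x3 = True.
(¬x1) alone gives x1 = False.
All clauses are satisfied.

x1 ↦ False, x2 ↦ True, x3 ↦ True, x4 ↦ True, x5 ↦ True, x6 ↦ False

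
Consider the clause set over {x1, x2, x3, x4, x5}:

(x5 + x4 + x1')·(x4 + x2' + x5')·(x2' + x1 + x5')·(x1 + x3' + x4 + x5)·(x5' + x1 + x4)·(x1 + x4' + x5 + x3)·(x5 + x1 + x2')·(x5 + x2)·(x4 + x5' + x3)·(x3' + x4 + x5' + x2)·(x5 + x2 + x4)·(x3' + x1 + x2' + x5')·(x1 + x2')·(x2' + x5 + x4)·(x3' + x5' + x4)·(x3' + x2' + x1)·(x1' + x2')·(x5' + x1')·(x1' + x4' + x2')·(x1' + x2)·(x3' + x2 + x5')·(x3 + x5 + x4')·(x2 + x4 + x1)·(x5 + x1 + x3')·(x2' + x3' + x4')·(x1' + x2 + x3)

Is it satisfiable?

Suppose x5 = 1.
From the singleton clause (x1'), x1 = 0.
From the singleton clause (x2'), x2 = 0.
From the singleton clause (x4), x4 = 1.
From the singleton clause (x3'), x3 = 0.
This assignment satisfies each clause.
A satisfying assignment: x1 ↦ 0; x2 ↦ 0; x3 ↦ 0; x4 ↦ 1; x5 ↦ 1.

Yes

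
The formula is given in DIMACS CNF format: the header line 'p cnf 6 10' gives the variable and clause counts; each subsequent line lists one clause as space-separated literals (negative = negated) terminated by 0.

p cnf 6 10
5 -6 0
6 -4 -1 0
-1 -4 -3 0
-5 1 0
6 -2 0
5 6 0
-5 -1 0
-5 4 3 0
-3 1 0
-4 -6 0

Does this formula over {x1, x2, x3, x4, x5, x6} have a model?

No

Branch on x5: set x5 = True.
The clause (x1) is unit, so x1 = True.
Now (¬x1) is unsatisfied and unit — conflict.
Undo x5 and try x5 = False.
The clause (¬x6) is unit, so x6 = False.
Now (x6) is unsatisfied and unit — conflict.
Both values of x5 lead to a conflict.
No assignment satisfies every clause.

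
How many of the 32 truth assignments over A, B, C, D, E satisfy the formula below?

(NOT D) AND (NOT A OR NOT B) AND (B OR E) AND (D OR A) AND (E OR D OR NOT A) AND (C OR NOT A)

1

There are 2^5 = 32 truth assignments over (A, B, C, D, E).
Split on C. With C = true, the clauses containing C are satisfied and NOT C drops from the rest; 1 of the 2^4 = 16 assignments to the other variables satisfy what remains.
With C = false, by the same count on the reduced clause set, 0 assignments work.
(One model: A=T, B=F, C=T, D=F, E=T.)
Total: 1 + 0 = 1.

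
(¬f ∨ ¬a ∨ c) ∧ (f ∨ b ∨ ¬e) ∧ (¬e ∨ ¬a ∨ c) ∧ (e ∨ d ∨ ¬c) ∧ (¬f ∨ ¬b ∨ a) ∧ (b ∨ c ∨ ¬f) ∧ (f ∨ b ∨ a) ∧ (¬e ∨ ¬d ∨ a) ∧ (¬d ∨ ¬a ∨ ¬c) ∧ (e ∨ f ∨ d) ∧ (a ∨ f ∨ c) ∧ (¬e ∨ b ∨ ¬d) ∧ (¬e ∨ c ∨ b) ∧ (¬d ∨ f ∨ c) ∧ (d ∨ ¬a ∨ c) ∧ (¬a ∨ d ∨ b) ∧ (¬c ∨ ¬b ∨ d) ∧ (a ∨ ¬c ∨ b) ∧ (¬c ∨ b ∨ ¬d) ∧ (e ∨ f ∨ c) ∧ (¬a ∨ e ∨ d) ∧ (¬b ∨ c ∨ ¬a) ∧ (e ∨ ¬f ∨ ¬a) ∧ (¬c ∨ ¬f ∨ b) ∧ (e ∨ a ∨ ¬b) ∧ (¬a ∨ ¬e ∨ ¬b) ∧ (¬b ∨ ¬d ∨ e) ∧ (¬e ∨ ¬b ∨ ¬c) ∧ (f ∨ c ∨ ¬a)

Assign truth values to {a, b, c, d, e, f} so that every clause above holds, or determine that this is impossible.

Case f = False:
Case b = True:
Case e = True:
From the singleton clause (¬a), a = False.
From the singleton clause (¬d), d = False.
From the singleton clause (c), c = True.
Now (¬c) is unsatisfied and unit — conflict.
That branch fails; take e = False instead.
From the singleton clause (d), d = True.
Now (¬d) is unsatisfied and unit — conflict.
Either choice for e ends in contradiction.
That branch fails; take b = False instead.
From the singleton clause (¬e), e = False.
From the singleton clause (a), a = True.
From the singleton clause (d), d = True.
From the singleton clause (¬c), c = False.
Now (c) is unsatisfied and unit — conflict.
Either choice for b ends in contradiction.
That branch fails; take f = True instead.
Case a = False:
From the singleton clause (¬b), b = False.
From the singleton clause (c), c = True.
Now (¬c) is unsatisfied and unit — conflict.
That branch fails; take a = True instead.
From the singleton clause (c), c = True.
From the singleton clause (¬d), d = False.
From the singleton clause (e), e = True.
From the singleton clause (b), b = True.
Now (¬b) is unsatisfied and unit — conflict.
Either choice for a ends in contradiction.
Either choice for f ends in contradiction.

UNSATISFIABLE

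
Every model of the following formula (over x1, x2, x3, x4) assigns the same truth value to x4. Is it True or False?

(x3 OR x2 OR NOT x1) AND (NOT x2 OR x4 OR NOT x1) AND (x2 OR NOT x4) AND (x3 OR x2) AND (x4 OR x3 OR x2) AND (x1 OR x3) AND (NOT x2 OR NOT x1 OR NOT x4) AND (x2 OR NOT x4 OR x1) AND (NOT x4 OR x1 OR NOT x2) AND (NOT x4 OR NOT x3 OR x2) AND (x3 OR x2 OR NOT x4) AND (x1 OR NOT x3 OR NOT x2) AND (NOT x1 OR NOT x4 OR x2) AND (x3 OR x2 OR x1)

False

Suppose x4 = true.
(x2) alone gives x2 = true.
(NOT x1) alone gives x1 = false.
But (x1) is also a unit clause — contradiction.
So every satisfying assignment has x4 = False.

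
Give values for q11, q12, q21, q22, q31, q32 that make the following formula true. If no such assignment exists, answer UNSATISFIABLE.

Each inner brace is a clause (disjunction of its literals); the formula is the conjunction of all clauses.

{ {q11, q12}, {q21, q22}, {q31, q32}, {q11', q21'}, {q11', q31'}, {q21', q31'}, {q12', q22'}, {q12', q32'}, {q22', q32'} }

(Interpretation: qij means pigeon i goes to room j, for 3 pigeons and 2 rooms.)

Branch on q11: set q11 = 1.
(q21') alone gives q21 = 0.
(q22) alone gives q22 = 1.
(q31') alone gives q31 = 0.
(q32) alone gives q32 = 1.
Now (q32') is unsatisfied and unit — conflict.
So q11 must be the other value — set q11 = 0.
(q12) alone gives q12 = 1.
(q22') alone gives q22 = 0.
(q21) alone gives q21 = 1.
(q31') alone gives q31 = 0.
(q32) alone gives q32 = 1.
Now (q32') is unsatisfied and unit — conflict.
Either choice for q11 ends in contradiction.

UNSATISFIABLE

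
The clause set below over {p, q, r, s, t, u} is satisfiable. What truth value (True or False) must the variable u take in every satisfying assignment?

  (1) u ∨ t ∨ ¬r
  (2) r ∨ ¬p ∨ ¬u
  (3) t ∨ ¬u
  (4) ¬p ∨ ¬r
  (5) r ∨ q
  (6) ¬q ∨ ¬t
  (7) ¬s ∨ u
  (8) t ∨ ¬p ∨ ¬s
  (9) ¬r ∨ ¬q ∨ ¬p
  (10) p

False

Suppose u = True.
From the singleton clause (t), t = True.
From the singleton clause (¬q), q = False.
From the singleton clause (r), r = True.
From the singleton clause (¬p), p = False.
That conflicts with the unit clause (p).
So every satisfying assignment has u = False.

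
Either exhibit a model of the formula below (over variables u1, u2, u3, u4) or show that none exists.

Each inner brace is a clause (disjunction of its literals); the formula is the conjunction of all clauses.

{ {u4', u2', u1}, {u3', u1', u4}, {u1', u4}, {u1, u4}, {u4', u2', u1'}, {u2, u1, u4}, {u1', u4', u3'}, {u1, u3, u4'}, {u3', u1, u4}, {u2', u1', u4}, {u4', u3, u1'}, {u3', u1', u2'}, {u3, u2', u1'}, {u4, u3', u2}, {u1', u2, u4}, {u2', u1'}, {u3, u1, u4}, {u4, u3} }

u1: 0, u2: 0, u3: 1, u4: 1

Branch on u1: set u1 = 0.
(u4) alone gives u4 = 1.
(u2') alone gives u2 = 0.
(u3) alone gives u3 = 1.
All clauses are satisfied.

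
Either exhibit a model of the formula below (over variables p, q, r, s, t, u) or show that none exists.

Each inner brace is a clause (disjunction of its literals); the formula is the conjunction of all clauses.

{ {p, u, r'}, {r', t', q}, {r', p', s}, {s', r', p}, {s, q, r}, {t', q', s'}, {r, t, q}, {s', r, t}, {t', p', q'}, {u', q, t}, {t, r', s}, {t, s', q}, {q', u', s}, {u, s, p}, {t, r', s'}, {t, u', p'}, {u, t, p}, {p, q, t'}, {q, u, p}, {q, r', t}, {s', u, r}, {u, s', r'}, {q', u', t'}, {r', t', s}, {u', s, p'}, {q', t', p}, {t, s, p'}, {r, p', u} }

Try p = 1.
Try r = 0.
From the singleton clause (u), u = 1.
From the singleton clause (t), t = 1.
From the singleton clause (q'), q = 0.
From the singleton clause (s), s = 1.
This assignment satisfies each clause.

p: 1,  q: 0,  r: 0,  s: 1,  t: 1,  u: 1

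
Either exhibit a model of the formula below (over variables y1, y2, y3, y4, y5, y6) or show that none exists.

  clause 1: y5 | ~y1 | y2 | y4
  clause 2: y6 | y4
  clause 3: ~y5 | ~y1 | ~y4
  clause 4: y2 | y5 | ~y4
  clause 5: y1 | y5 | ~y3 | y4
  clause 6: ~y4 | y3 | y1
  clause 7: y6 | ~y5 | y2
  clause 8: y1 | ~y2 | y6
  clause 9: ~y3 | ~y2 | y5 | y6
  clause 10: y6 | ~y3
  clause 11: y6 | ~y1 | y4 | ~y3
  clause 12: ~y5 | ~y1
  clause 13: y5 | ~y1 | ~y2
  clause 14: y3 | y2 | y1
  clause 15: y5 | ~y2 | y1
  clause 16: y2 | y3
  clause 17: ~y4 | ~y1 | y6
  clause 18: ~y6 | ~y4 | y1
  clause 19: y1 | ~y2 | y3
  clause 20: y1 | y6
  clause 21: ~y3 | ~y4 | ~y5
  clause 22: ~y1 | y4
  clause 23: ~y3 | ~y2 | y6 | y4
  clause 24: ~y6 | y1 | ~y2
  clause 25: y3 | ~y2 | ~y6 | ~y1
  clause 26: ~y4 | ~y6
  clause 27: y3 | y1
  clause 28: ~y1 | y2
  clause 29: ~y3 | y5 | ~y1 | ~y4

Case y6 = 1:
From the singleton clause (~y4), y4 = 0.
From the singleton clause (~y1), y1 = 0.
From the singleton clause (~y2), y2 = 0.
From the singleton clause (y3), y3 = 1.
From the singleton clause (y5), y5 = 1.
All clauses are satisfied.

y1: 0, y2: 0, y3: 1, y4: 0, y5: 1, y6: 1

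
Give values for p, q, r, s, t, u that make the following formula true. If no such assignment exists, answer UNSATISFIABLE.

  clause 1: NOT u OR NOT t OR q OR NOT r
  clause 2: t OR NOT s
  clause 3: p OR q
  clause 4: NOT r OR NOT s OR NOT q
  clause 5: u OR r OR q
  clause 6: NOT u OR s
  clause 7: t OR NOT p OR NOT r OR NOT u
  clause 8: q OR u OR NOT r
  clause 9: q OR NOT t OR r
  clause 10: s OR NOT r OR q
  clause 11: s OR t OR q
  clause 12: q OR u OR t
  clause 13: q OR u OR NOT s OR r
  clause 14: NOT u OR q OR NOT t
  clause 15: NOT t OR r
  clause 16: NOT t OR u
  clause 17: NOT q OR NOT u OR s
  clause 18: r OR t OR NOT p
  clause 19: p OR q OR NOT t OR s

Try t = false.
From the singleton clause (NOT s), s = false.
From the singleton clause (NOT u), u = false.
From the singleton clause (q), q = true.
Try r = true.
No clause remains; p is free.

p: true,  q: true,  r: true,  s: false,  t: false,  u: false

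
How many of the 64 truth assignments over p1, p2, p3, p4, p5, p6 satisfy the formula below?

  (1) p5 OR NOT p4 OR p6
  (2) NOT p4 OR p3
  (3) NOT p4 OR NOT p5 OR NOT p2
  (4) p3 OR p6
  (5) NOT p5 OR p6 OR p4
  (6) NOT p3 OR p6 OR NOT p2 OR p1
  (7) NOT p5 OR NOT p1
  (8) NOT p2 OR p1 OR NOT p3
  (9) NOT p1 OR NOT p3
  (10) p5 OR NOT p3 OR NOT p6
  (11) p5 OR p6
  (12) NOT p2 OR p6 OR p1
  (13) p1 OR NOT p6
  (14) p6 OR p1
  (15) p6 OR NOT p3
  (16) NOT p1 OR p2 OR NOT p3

There are 2^6 = 64 truth assignments over (p1, p2, p3, p4, p5, p6).
Split on p2. With p2 = true, the clauses containing p2 are satisfied and NOT p2 drops from the rest; 1 of the 2^5 = 32 assignments to the other variables satisfy what remains.
With p2 = false, by the same count on the reduced clause set, 1 assignment works.
(One model: p1=T, p2=F, p3=F, p4=F, p5=F, p6=T.)
Total: 1 + 1 = 2.

2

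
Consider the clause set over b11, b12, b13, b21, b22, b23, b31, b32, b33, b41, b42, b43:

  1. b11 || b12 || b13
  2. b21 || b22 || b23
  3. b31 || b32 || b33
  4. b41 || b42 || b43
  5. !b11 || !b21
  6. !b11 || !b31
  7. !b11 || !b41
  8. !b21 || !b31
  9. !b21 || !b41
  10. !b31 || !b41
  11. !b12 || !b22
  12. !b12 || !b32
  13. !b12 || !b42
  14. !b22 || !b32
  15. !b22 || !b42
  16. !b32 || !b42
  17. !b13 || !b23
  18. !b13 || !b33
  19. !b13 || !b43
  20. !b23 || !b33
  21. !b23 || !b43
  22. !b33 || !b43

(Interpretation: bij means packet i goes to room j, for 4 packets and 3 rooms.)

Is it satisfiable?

No, unsatisfiable

Case b11 = false:
Case b12 = true:
(!b22) alone gives b22 = false.
(!b32) alone gives b32 = false.
(!b42) alone gives b42 = false.
Case b21 = true:
(!b31) alone gives b31 = false.
(b33) alone gives b33 = true.
(!b41) alone gives b41 = false.
(b43) alone gives b43 = true.
That conflicts with the unit clause (!b43).
Undo b21 and try b21 = false.
(b23) alone gives b23 = true.
(!b13) alone gives b13 = false.
(!b33) alone gives b33 = false.
(b31) alone gives b31 = true.
(!b41) alone gives b41 = false.
(b43) alone gives b43 = true.
That conflicts with the unit clause (!b43).
Either choice for b21 ends in contradiction.
Undo b12 and try b12 = false.
(b13) alone gives b13 = true.
(!b23) alone gives b23 = false.
(!b33) alone gives b33 = false.
(!b43) alone gives b43 = false.
Case b21 = true:
(!b31) alone gives b31 = false.
(b32) alone gives b32 = true.
(!b41) alone gives b41 = false.
(b42) alone gives b42 = true.
That conflicts with the unit clause (!b42).
Undo b21 and try b21 = false.
(b22) alone gives b22 = true.
(!b32) alone gives b32 = false.
(b31) alone gives b31 = true.
(!b41) alone gives b41 = false.
(b42) alone gives b42 = true.
That conflicts with the unit clause (!b42).
Either choice for b21 ends in contradiction.
Either choice for b12 ends in contradiction.
Undo b11 and try b11 = true.
(!b21) alone gives b21 = false.
(!b31) alone gives b31 = false.
(!b41) alone gives b41 = false.
Case b22 = true:
(!b12) alone gives b12 = false.
(!b32) alone gives b32 = false.
(b33) alone gives b33 = true.
(!b42) alone gives b42 = false.
(b43) alone gives b43 = true.
That conflicts with the unit clause (!b43).
Undo b22 and try b22 = false.
(b23) alone gives b23 = true.
(!b13) alone gives b13 = false.
(!b33) alone gives b33 = false.
(b32) alone gives b32 = true.
(!b12) alone gives b12 = false.
(!b42) alone gives b42 = false.
(b43) alone gives b43 = true.
That conflicts with the unit clause (!b43).
Either choice for b22 ends in contradiction.
Either choice for b11 ends in contradiction.
No assignment satisfies every clause.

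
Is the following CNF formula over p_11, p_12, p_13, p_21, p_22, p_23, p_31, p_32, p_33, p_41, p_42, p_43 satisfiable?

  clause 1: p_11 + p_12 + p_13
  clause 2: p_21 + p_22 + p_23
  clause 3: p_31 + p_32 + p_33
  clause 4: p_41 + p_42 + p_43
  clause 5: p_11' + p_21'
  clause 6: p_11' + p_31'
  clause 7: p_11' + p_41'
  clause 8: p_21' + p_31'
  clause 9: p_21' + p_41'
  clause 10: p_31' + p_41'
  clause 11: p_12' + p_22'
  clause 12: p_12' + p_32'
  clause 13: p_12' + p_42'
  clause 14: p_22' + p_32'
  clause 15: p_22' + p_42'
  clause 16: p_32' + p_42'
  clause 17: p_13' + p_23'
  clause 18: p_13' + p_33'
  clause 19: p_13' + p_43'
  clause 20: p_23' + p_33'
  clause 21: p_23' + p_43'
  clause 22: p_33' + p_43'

Unsatisfiable

Case p_11 = 0:
Case p_12 = 1:
The clause (p_22') is unit, so p_22 = 0.
The clause (p_32') is unit, so p_32 = 0.
The clause (p_42') is unit, so p_42 = 0.
Case p_21 = 1:
The clause (p_31') is unit, so p_31 = 0.
The clause (p_33) is unit, so p_33 = 1.
The clause (p_41') is unit, so p_41 = 0.
The clause (p_43) is unit, so p_43 = 1.
That conflicts with the unit clause (p_43').
So p_21 must be the other value — set p_21 = 0.
The clause (p_23) is unit, so p_23 = 1.
The clause (p_13') is unit, so p_13 = 0.
The clause (p_33') is unit, so p_33 = 0.
The clause (p_31) is unit, so p_31 = 1.
The clause (p_41') is unit, so p_41 = 0.
The clause (p_43) is unit, so p_43 = 1.
That conflicts with the unit clause (p_43').
Neither p_21 = 1 nor p_21 = 0 works.
So p_12 must be the other value — set p_12 = 0.
The clause (p_13) is unit, so p_13 = 1.
The clause (p_23') is unit, so p_23 = 0.
The clause (p_33') is unit, so p_33 = 0.
The clause (p_43') is unit, so p_43 = 0.
Case p_21 = 1:
The clause (p_31') is unit, so p_31 = 0.
The clause (p_32) is unit, so p_32 = 1.
The clause (p_41') is unit, so p_41 = 0.
The clause (p_42) is unit, so p_42 = 1.
That conflicts with the unit clause (p_42').
So p_21 must be the other value — set p_21 = 0.
The clause (p_22) is unit, so p_22 = 1.
The clause (p_32') is unit, so p_32 = 0.
The clause (p_31) is unit, so p_31 = 1.
The clause (p_41') is unit, so p_41 = 0.
The clause (p_42) is unit, so p_42 = 1.
That conflicts with the unit clause (p_42').
Neither p_21 = 1 nor p_21 = 0 works.
Neither p_12 = 1 nor p_12 = 0 works.
So p_11 must be the other value — set p_11 = 1.
The clause (p_21') is unit, so p_21 = 0.
The clause (p_31') is unit, so p_31 = 0.
The clause (p_41') is unit, so p_41 = 0.
Case p_22 = 1:
The clause (p_12') is unit, so p_12 = 0.
The clause (p_32') is unit, so p_32 = 0.
The clause (p_33) is unit, so p_33 = 1.
The clause (p_42') is unit, so p_42 = 0.
The clause (p_43) is unit, so p_43 = 1.
That conflicts with the unit clause (p_43').
So p_22 must be the other value — set p_22 = 0.
The clause (p_23) is unit, so p_23 = 1.
The clause (p_13') is unit, so p_13 = 0.
The clause (p_33') is unit, so p_33 = 0.
The clause (p_32) is unit, so p_32 = 1.
The clause (p_12') is unit, so p_12 = 0.
The clause (p_42') is unit, so p_42 = 0.
The clause (p_43) is unit, so p_43 = 1.
That conflicts with the unit clause (p_43').
Neither p_22 = 1 nor p_22 = 0 works.
Neither p_11 = 1 nor p_11 = 0 works.
No assignment satisfies every clause.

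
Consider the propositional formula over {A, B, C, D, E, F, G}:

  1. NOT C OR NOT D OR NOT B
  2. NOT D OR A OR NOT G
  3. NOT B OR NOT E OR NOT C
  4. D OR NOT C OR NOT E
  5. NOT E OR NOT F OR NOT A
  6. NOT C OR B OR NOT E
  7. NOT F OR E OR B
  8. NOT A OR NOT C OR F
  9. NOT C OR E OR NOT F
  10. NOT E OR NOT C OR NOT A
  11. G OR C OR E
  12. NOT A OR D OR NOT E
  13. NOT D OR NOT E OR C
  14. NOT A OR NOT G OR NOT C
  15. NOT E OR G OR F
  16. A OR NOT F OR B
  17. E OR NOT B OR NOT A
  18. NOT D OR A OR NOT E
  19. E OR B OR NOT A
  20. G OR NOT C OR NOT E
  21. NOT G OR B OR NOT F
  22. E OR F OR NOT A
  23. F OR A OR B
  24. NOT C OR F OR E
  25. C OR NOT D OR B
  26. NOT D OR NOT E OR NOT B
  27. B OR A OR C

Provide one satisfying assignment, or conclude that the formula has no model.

A=false, B=true, C=false, D=false, E=false, F=true, G=true

Case C = false:
Case G = true:
Case D = false:
Case A = false:
The clause (B) is unit, so B = true.
Every clause is now satisfied; E, F are unconstrained.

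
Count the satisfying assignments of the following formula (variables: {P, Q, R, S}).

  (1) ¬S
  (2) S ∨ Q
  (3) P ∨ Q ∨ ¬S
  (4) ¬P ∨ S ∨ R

3

There are 2^4 = 16 truth assignments over (P, Q, R, S).
Split on R. With R = True, the clauses containing R are satisfied and ¬R drops from the rest; 2 of the 2^3 = 8 assignments to the other variables satisfy what remains.
With R = False, by the same count on the reduced clause set, 1 assignment works.
Total: 2 + 1 = 3.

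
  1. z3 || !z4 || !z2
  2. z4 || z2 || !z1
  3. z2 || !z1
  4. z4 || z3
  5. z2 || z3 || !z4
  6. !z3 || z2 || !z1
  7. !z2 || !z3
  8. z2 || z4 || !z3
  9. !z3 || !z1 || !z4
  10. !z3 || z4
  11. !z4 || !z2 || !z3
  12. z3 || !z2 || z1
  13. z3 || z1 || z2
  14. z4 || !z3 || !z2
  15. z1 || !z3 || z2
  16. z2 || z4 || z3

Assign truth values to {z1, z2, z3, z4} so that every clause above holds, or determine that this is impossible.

UNSATISFIABLE

Case z2 = true:
The clause (!z3) is unit, so z3 = false.
The clause (!z4) is unit, so z4 = false.
That conflicts with the unit clause (z4).
Backtrack on z2: now try z2 = false.
The clause (!z1) is unit, so z1 = false.
The clause (z3) is unit, so z3 = true.
That conflicts with the unit clause (!z3).
Either choice for z2 ends in contradiction.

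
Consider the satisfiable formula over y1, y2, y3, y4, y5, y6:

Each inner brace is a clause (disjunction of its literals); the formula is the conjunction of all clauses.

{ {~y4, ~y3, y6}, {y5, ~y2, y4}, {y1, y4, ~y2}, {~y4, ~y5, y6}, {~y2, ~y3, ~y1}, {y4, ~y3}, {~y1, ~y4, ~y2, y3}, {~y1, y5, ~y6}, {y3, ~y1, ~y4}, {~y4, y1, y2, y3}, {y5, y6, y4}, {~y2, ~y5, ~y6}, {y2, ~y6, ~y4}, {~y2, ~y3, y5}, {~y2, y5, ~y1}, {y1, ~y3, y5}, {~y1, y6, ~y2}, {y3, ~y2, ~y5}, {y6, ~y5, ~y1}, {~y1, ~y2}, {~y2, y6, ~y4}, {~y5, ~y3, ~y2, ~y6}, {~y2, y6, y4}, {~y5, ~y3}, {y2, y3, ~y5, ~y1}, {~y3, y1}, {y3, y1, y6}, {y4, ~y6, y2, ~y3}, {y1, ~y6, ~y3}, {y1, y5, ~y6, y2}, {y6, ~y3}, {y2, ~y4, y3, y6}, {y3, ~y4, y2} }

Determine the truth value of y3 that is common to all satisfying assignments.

Suppose y3 = 1.
(y4) alone gives y4 = 1.
(y6) alone gives y6 = 1.
(y2) alone gives y2 = 1.
(~y1) alone gives y1 = 0.
That conflicts with the unit clause (y1).
So every satisfying assignment has y3 = False.

False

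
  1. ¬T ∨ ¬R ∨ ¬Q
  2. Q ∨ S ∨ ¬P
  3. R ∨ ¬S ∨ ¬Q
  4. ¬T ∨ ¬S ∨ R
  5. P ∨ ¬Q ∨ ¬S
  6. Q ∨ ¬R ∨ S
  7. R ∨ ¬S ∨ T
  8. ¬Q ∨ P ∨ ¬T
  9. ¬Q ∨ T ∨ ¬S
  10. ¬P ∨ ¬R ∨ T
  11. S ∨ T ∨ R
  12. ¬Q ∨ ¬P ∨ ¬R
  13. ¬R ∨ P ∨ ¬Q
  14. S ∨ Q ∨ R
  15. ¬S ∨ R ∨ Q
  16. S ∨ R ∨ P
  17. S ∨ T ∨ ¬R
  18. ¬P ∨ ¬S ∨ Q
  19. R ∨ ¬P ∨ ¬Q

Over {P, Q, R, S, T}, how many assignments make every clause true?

There are 2^5 = 32 truth assignments over (P, Q, R, S, T).
Split on S. With S = True, the clauses containing S are satisfied and ¬S drops from the rest; 2 of the 2^4 = 16 assignments to the other variables satisfy what remains.
With S = False, by the same count on the reduced clause set, 0 assignments work.
Total: 2 + 0 = 2.

2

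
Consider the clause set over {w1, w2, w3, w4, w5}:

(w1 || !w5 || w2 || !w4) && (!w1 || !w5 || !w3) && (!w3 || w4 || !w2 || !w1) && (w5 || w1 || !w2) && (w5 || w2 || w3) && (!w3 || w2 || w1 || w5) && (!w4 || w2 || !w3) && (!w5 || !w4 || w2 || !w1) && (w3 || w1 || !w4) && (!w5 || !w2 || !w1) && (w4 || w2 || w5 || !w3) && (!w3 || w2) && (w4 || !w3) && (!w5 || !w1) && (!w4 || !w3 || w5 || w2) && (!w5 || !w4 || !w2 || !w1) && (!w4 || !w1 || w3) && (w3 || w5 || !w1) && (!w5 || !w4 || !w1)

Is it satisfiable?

Yes, satisfiable

Branch on w3: set w3 = true.
Unit clause (w2) forces w2 = true.
Unit clause (w4) forces w4 = true.
Branch on w1: set w1 = true.
Unit clause (!w5) forces w5 = false.
This assignment satisfies each clause.
A satisfying assignment: w1 ↦ true,  w2 ↦ true,  w3 ↦ true,  w4 ↦ true,  w5 ↦ false.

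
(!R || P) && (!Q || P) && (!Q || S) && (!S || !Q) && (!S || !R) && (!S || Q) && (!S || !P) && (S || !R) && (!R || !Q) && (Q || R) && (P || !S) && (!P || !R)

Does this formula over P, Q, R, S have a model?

Case R = false:
The clause (Q) is unit, so Q = true.
The clause (P) is unit, so P = true.
The clause (S) is unit, so S = true.
But (!S) is also a unit clause — contradiction.
That branch fails; take R = true instead.
The clause (P) is unit, so P = true.
But (!P) is also a unit clause — contradiction.
Either choice for R ends in contradiction.
No assignment satisfies every clause.

No, unsatisfiable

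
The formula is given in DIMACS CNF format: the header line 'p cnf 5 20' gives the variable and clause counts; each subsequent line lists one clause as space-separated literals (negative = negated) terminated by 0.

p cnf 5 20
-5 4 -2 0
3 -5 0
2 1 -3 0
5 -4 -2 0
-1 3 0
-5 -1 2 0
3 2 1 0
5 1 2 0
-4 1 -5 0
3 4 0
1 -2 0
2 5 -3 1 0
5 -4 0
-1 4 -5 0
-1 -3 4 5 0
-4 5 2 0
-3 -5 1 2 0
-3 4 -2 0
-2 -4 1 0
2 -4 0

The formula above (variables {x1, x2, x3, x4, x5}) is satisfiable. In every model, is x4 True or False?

True

Suppose x4 = False.
The clause (x3) is unit, so x3 = True.
The clause (¬x2) is unit, so x2 = False.
The clause (x1) is unit, so x1 = True.
The clause (¬x5) is unit, so x5 = False.
But (x5) is also a unit clause — contradiction.
So every satisfying assignment has x4 = True.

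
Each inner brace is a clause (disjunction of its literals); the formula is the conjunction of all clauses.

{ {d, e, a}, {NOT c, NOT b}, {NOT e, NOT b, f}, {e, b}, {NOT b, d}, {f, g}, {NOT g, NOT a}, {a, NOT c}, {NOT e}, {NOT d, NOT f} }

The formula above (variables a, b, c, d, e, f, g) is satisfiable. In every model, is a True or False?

Suppose a = true.
(NOT g) alone gives g = false.
(f) alone gives f = true.
(NOT e) alone gives e = false.
(b) alone gives b = true.
(NOT c) alone gives c = false.
(d) alone gives d = true.
But (NOT d) is also a unit clause — contradiction.
So every satisfying assignment has a = False.

False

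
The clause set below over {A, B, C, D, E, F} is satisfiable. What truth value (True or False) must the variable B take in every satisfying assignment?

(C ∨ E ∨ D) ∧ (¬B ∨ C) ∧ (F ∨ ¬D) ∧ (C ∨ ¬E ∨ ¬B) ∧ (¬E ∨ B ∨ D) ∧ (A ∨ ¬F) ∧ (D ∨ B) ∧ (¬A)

Suppose B = False.
Unit clause (D) forces D = True.
Unit clause (F) forces F = True.
Unit clause (A) forces A = True.
But (¬A) is also a unit clause — contradiction.
So every satisfying assignment has B = True.

True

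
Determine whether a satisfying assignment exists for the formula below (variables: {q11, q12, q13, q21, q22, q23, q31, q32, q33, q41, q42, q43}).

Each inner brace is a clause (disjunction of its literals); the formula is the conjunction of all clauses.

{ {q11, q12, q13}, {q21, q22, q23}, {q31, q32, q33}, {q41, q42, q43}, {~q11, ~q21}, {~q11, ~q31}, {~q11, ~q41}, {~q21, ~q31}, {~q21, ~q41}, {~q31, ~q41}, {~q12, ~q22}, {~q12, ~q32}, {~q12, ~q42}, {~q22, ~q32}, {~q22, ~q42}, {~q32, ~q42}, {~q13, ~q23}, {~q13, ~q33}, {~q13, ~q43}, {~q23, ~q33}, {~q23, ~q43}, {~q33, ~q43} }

Suppose q11 = 0.
Suppose q12 = 1.
Unit clause (~q22) forces q22 = 0.
Unit clause (~q32) forces q32 = 0.
Unit clause (~q42) forces q42 = 0.
Suppose q21 = 1.
Unit clause (~q31) forces q31 = 0.
Unit clause (q33) forces q33 = 1.
Unit clause (~q41) forces q41 = 0.
Unit clause (q43) forces q43 = 1.
That conflicts with the unit clause (~q43).
So q21 must be the other value — set q21 = 0.
Unit clause (q23) forces q23 = 1.
Unit clause (~q13) forces q13 = 0.
Unit clause (~q33) forces q33 = 0.
Unit clause (q31) forces q31 = 1.
Unit clause (~q41) forces q41 = 0.
Unit clause (q43) forces q43 = 1.
That conflicts with the unit clause (~q43).
Either choice for q21 ends in contradiction.
So q12 must be the other value — set q12 = 0.
Unit clause (q13) forces q13 = 1.
Unit clause (~q23) forces q23 = 0.
Unit clause (~q33) forces q33 = 0.
Unit clause (~q43) forces q43 = 0.
Suppose q21 = 1.
Unit clause (~q31) forces q31 = 0.
Unit clause (q32) forces q32 = 1.
Unit clause (~q41) forces q41 = 0.
Unit clause (q42) forces q42 = 1.
That conflicts with the unit clause (~q42).
So q21 must be the other value — set q21 = 0.
Unit clause (q22) forces q22 = 1.
Unit clause (~q32) forces q32 = 0.
Unit clause (q31) forces q31 = 1.
Unit clause (~q41) forces q41 = 0.
Unit clause (q42) forces q42 = 1.
That conflicts with the unit clause (~q42).
Either choice for q21 ends in contradiction.
Either choice for q12 ends in contradiction.
So q11 must be the other value — set q11 = 1.
Unit clause (~q21) forces q21 = 0.
Unit clause (~q31) forces q31 = 0.
Unit clause (~q41) forces q41 = 0.
Suppose q22 = 1.
Unit clause (~q12) forces q12 = 0.
Unit clause (~q32) forces q32 = 0.
Unit clause (q33) forces q33 = 1.
Unit clause (~q42) forces q42 = 0.
Unit clause (q43) forces q43 = 1.
That conflicts with the unit clause (~q43).
So q22 must be the other value — set q22 = 0.
Unit clause (q23) forces q23 = 1.
Unit clause (~q13) forces q13 = 0.
Unit clause (~q33) forces q33 = 0.
Unit clause (q32) forces q32 = 1.
Unit clause (~q12) forces q12 = 0.
Unit clause (~q42) forces q42 = 0.
Unit clause (q43) forces q43 = 1.
That conflicts with the unit clause (~q43).
Either choice for q22 ends in contradiction.
Either choice for q11 ends in contradiction.
No assignment satisfies every clause.

Unsatisfiable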